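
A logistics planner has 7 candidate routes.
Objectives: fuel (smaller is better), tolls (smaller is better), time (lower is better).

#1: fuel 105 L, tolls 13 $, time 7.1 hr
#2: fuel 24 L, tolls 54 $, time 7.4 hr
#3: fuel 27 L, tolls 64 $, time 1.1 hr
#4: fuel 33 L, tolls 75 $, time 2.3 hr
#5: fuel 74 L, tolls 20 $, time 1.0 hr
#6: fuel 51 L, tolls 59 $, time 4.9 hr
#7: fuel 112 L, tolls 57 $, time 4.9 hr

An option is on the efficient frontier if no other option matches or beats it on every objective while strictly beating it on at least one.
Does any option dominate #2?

#1: worse on fuel (105 vs 24).
#3: worse on fuel (27 vs 24).
#4: worse on fuel (33 vs 24).
#5: worse on fuel (74 vs 24).
#6: worse on fuel (51 vs 24).
#7: worse on fuel (112 vs 24).
No option is at least as good as #2 on every objective and strictly better on one.

No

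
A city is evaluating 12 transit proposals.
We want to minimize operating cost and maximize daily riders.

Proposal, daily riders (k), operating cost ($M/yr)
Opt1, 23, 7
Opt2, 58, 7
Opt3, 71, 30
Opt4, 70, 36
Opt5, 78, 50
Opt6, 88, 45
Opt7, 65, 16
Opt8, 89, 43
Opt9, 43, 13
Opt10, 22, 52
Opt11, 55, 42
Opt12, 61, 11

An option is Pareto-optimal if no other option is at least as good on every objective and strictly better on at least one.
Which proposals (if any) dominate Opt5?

Opt6, Opt8

Opt6: daily riders 88≥78, operating cost 45≤50 — dominates Opt5.
Opt8: daily riders 89≥78, operating cost 43≤50 — dominates Opt5.
Others (Opt1, Opt2, Opt3, Opt4, Opt7, Opt9, Opt10, Opt11, Opt12) are each worse than Opt5 on at least one objective.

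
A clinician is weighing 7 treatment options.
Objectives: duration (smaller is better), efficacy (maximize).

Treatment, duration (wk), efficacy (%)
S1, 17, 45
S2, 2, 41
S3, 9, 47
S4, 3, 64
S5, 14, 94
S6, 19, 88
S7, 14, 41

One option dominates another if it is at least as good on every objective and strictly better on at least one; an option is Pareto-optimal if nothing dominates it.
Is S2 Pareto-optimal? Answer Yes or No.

S1: worse on duration (17 vs 2).
S3: worse on duration (9 vs 2).
S4: worse on duration (3 vs 2).
S5: worse on duration (14 vs 2).
S6: worse on duration (19 vs 2).
S7: worse on duration (14 vs 2).
No option is at least as good as S2 on every objective and strictly better on one.

Yes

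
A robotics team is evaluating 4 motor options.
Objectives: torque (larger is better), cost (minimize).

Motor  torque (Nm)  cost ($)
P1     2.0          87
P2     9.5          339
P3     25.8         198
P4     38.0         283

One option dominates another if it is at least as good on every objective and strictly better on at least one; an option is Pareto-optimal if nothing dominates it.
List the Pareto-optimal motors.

P1: not dominated (best cost).
P2: dominated by P3 (torque 25.8≥9.5, cost 198≤339).
P3: not dominated.
P4: not dominated (best torque).

P1, P3, P4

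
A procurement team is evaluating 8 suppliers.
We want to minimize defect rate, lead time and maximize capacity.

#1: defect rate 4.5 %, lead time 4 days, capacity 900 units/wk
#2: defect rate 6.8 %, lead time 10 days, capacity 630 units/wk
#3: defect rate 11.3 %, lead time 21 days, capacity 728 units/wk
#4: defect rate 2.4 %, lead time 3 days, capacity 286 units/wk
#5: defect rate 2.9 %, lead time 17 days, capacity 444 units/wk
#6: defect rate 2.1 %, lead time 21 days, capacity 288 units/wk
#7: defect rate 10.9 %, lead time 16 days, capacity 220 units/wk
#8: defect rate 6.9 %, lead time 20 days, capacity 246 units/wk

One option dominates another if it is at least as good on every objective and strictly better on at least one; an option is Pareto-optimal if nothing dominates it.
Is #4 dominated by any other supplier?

#1: worse on defect rate (4.5 vs 2.4).
#2: worse on defect rate (6.8 vs 2.4).
#3: worse on defect rate (11.3 vs 2.4).
#5: worse on defect rate (2.9 vs 2.4).
#6: worse on lead time (21 vs 3).
#7: worse on defect rate (10.9 vs 2.4).
#8: worse on defect rate (6.9 vs 2.4).
No option is at least as good as #4 on every objective and strictly better on one.

No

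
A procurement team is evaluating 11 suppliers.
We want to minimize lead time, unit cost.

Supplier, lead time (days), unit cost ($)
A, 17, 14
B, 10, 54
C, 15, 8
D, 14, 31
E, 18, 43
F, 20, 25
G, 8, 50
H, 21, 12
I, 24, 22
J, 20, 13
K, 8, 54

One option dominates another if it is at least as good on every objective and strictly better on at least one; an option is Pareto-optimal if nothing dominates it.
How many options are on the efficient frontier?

3

A: dominated by C (lead time 15≤17, unit cost 8≤14).
B: dominated by G (lead time 8≤10, unit cost 50≤54).
C: not dominated (best unit cost).
D: not dominated.
E: dominated by A (lead time 17≤18, unit cost 14≤43).
F: dominated by A (lead time 17≤20, unit cost 14≤25).
G: not dominated.
H: dominated by C (lead time 15≤21, unit cost 8≤12).
I: dominated by A (lead time 17≤24, unit cost 14≤22).
J: dominated by C (lead time 15≤20, unit cost 8≤13).
K: dominated by G (lead time 8≤8, unit cost 50≤54).
Pareto-optimal: C, D, G → 3.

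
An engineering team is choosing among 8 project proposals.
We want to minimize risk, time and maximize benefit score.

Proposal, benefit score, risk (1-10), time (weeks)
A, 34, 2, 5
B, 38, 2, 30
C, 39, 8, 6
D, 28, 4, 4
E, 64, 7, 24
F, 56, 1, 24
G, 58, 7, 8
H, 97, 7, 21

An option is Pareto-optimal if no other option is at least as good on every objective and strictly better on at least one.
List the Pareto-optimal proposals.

A: not dominated.
B: dominated by F (benefit score 56≥38, risk 1≤2, time 24≤30).
C: not dominated.
D: not dominated (best time).
E: dominated by H (benefit score 97≥64, risk 7≤7, time 21≤24).
F: not dominated (best risk).
G: not dominated.
H: not dominated (best benefit score).

A, C, D, F, G, H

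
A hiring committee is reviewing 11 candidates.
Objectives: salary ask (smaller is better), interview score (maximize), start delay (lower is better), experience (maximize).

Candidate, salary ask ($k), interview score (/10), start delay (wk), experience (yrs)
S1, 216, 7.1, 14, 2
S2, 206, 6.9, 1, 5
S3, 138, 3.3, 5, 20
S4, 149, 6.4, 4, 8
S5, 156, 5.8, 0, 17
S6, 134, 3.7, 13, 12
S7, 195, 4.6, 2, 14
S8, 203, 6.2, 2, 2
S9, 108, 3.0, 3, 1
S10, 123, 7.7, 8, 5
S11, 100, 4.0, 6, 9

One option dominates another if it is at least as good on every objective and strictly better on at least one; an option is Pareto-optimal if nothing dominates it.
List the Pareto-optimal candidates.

S2, S3, S4, S5, S6, S8, S9, S10, S11

S1: dominated by S10 (salary ask 123≤216, interview score 7.7≥7.1, start delay 8≤14, experience 5≥2).
S2: not dominated.
S3: not dominated (best experience).
S4: not dominated.
S5: not dominated (best start delay).
S6: not dominated.
S7: dominated by S5 (salary ask 156≤195, interview score 5.8≥4.6, start delay 0≤2, experience 17≥14).
S8: not dominated.
S9: not dominated.
S10: not dominated (best interview score).
S11: not dominated (best salary ask).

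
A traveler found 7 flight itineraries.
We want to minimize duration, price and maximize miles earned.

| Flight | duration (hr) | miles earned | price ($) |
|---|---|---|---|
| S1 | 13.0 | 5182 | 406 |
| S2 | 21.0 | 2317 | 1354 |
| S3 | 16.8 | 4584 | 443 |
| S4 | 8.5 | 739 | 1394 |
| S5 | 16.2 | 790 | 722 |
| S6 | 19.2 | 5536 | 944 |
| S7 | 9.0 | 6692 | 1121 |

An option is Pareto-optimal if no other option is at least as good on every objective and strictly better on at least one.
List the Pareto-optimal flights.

S1, S4, S6, S7

S1: not dominated (best price).
S2: dominated by S1 (duration 13.0≤21.0, miles earned 5182≥2317, price 406≤1354).
S3: dominated by S1 (duration 13.0≤16.8, miles earned 5182≥4584, price 406≤443).
S4: not dominated (best duration).
S5: dominated by S1 (duration 13.0≤16.2, miles earned 5182≥790, price 406≤722).
S6: not dominated.
S7: not dominated (best miles earned).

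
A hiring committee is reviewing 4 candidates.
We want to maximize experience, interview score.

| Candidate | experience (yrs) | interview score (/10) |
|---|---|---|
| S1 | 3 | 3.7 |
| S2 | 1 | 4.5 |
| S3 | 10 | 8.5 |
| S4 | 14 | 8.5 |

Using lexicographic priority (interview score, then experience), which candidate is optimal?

S4

First maximize interview score: best is 8.5, kept {S3, S4}.
Then maximize experience: best is 14, kept {S4}.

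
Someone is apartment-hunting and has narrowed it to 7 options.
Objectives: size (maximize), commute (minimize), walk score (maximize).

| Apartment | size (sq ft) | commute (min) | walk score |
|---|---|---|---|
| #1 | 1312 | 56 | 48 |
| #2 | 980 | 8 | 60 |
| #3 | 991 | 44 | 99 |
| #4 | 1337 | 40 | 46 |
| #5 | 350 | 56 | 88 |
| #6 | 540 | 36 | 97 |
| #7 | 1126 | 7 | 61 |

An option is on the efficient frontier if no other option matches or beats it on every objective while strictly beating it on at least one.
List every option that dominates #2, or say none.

#7

#7: size 1126≥980, commute 7≤8, walk score 61≥60 — dominates #2.
Others (#1, #3, #4, #5, #6) are each worse than #2 on at least one objective.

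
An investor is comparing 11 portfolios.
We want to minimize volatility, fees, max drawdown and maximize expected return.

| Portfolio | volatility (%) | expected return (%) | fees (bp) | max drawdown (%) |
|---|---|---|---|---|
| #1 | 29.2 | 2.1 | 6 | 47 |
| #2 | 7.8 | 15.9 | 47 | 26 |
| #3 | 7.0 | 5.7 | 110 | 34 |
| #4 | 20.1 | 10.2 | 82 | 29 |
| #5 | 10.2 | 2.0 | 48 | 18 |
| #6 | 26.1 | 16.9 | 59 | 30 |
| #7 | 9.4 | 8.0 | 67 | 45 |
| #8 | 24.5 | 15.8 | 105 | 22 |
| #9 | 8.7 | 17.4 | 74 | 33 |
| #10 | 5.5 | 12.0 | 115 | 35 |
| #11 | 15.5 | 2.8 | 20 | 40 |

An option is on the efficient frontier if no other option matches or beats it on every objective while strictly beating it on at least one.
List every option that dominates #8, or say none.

#1: worse on volatility (29.2 vs 24.5).
#2: worse on max drawdown (26 vs 22).
#3: worse on expected return (5.7 vs 15.8).
#4: worse on expected return (10.2 vs 15.8).
#5: worse on expected return (2.0 vs 15.8).
#6: worse on volatility (26.1 vs 24.5).
#7: worse on expected return (8.0 vs 15.8).
#9: worse on max drawdown (33 vs 22).
#10: worse on expected return (12.0 vs 15.8).
#11: worse on expected return (2.8 vs 15.8).
No option dominates #8.

none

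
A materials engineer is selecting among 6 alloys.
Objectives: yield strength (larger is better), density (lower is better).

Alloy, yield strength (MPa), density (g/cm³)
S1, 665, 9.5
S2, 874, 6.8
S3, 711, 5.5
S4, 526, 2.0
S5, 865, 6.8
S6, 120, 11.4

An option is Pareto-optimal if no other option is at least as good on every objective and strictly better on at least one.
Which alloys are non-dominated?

S1: dominated by S2 (yield strength 874≥665, density 6.8≤9.5).
S2: not dominated (best yield strength).
S3: not dominated.
S4: not dominated (best density).
S5: dominated by S2 (yield strength 874≥865, density 6.8≤6.8).
S6: dominated by S1 (yield strength 665≥120, density 9.5≤11.4).

S2, S3, S4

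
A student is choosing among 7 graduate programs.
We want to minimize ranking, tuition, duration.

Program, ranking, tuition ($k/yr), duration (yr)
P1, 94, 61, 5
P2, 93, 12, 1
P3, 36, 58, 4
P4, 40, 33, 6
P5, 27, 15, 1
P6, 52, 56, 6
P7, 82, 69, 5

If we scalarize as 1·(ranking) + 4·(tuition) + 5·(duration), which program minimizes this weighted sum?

P5

P1: 1·94 + 4·61 + 5·5 = 363
P2: 1·93 + 4·12 + 5·1 = 146
P3: 1·36 + 4·58 + 5·4 = 288
P4: 1·40 + 4·33 + 5·6 = 202
P5: 1·27 + 4·15 + 5·1 = 92
P6: 1·52 + 4·56 + 5·6 = 306
P7: 1·82 + 4·69 + 5·5 = 383
Lowest: P5 at 92.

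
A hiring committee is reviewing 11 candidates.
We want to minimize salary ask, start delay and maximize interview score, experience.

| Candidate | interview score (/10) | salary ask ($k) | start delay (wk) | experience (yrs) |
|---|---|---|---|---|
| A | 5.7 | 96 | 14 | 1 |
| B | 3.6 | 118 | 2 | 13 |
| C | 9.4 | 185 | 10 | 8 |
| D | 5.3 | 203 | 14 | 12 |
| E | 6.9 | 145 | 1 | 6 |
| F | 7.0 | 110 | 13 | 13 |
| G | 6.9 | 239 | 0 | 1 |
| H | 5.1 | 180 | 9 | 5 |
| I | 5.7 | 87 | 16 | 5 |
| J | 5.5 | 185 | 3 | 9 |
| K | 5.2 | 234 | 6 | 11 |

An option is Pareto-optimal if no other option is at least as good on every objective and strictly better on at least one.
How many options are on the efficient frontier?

9

A: not dominated.
B: not dominated.
C: not dominated (best interview score).
D: dominated by F (interview score 7.0≥5.3, salary ask 110≤203, start delay 13≤14, experience 13≥12).
E: not dominated.
F: not dominated.
G: not dominated (best start delay).
H: dominated by E (interview score 6.9≥5.1, salary ask 145≤180, start delay 1≤9, experience 6≥5).
I: not dominated (best salary ask).
J: not dominated.
K: not dominated.
Pareto-optimal: A, B, C, E, F, G, I, J, K → 9.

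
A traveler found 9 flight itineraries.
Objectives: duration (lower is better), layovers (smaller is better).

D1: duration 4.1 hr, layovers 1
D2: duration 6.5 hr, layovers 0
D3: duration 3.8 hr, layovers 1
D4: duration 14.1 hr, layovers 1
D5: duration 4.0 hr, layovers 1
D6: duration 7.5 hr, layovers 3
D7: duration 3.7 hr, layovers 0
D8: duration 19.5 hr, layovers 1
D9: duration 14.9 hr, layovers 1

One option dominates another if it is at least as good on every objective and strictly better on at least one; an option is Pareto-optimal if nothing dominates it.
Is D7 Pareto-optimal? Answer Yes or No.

D1: worse on duration (4.1 vs 3.7).
D2: worse on duration (6.5 vs 3.7).
D3: worse on duration (3.8 vs 3.7).
D4: worse on duration (14.1 vs 3.7).
D5: worse on duration (4.0 vs 3.7).
D6: worse on duration (7.5 vs 3.7).
D8: worse on duration (19.5 vs 3.7).
D9: worse on duration (14.9 vs 3.7).
No option is at least as good as D7 on every objective and strictly better on one.

Yes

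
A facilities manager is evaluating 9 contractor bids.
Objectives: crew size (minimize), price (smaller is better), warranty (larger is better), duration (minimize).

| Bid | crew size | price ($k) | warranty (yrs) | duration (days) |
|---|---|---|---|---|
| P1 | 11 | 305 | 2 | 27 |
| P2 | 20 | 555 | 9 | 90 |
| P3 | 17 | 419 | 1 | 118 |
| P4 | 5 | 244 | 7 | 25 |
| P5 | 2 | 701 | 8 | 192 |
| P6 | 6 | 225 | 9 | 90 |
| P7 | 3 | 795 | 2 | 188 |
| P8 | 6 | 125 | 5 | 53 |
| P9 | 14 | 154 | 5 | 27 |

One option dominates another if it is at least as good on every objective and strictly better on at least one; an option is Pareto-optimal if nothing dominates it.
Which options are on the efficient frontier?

P1: dominated by P4 (crew size 5≤11, price 244≤305, warranty 7≥2, duration 25≤27).
P2: dominated by P6 (crew size 6≤20, price 225≤555, warranty 9≥9, duration 90≤90).
P3: dominated by P1 (crew size 11≤17, price 305≤419, warranty 2≥1, duration 27≤118).
P4: not dominated (best duration).
P5: not dominated (best crew size).
P6: not dominated.
P7: not dominated.
P8: not dominated (best price).
P9: not dominated.

P4, P5, P6, P7, P8, P9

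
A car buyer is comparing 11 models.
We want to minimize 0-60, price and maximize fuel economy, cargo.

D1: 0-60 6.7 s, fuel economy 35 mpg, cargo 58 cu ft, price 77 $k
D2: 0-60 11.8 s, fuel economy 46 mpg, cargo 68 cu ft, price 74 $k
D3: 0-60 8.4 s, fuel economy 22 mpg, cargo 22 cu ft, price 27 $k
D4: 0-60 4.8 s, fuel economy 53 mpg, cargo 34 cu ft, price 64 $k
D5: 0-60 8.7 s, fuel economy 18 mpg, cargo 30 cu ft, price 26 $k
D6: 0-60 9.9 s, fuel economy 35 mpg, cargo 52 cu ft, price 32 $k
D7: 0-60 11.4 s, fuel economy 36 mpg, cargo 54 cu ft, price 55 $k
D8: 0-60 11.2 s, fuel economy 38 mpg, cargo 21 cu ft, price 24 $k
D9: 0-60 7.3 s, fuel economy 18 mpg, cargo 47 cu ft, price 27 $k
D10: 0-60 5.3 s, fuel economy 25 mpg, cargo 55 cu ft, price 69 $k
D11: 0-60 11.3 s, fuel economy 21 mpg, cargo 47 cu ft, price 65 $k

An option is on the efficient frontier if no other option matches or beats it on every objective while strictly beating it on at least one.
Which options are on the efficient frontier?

D1: not dominated.
D2: not dominated (best cargo).
D3: not dominated.
D4: not dominated (best 0-60).
D5: not dominated.
D6: not dominated.
D7: not dominated.
D8: not dominated (best price).
D9: not dominated.
D10: not dominated.
D11: dominated by D6 (0-60 9.9≤11.3, fuel economy 35≥21, cargo 52≥47, price 32≤65).

D1, D2, D3, D4, D5, D6, D7, D8, D9, D10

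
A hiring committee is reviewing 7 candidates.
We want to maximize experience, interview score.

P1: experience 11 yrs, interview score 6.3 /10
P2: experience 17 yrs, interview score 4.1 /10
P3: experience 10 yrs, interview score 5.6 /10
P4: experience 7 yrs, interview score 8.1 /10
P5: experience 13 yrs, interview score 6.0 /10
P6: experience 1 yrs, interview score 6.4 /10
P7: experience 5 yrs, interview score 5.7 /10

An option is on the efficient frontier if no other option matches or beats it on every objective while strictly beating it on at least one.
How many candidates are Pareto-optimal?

4

P1: not dominated.
P2: not dominated (best experience).
P3: dominated by P1 (experience 11≥10, interview score 6.3≥5.6).
P4: not dominated (best interview score).
P5: not dominated.
P6: dominated by P4 (experience 7≥1, interview score 8.1≥6.4).
P7: dominated by P1 (experience 11≥5, interview score 6.3≥5.7).
Pareto-optimal: P1, P2, P4, P5 → 4.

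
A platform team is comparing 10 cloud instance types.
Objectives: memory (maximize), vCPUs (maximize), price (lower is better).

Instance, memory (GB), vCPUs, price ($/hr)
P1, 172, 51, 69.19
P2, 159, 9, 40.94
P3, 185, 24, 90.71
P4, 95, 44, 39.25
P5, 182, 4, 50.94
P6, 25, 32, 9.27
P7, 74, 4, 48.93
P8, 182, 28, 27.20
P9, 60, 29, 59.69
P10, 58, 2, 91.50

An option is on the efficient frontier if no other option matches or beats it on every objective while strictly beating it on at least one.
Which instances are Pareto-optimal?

P1, P3, P4, P6, P8

P1: not dominated (best vCPUs).
P2: dominated by P8 (memory 182≥159, vCPUs 28≥9, price 27.20≤40.94).
P3: not dominated (best memory).
P4: not dominated.
P5: dominated by P8 (memory 182≥182, vCPUs 28≥4, price 27.20≤50.94).
P6: not dominated (best price).
P7: dominated by P2 (memory 159≥74, vCPUs 9≥4, price 40.94≤48.93).
P8: not dominated.
P9: dominated by P4 (memory 95≥60, vCPUs 44≥29, price 39.25≤59.69).
P10: dominated by P1 (memory 172≥58, vCPUs 51≥2, price 69.19≤91.50).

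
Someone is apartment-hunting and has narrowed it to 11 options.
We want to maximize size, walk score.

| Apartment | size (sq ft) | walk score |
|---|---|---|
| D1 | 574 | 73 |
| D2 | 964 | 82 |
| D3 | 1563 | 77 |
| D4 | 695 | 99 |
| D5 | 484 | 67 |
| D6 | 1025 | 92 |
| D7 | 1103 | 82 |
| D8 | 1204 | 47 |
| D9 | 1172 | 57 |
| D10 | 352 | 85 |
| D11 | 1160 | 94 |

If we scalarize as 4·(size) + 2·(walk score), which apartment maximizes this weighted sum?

D1: 4·574 + 2·73 = 2442
D2: 4·964 + 2·82 = 4020
D3: 4·1563 + 2·77 = 6406
D4: 4·695 + 2·99 = 2978
D5: 4·484 + 2·67 = 2070
D6: 4·1025 + 2·92 = 4284
D7: 4·1103 + 2·82 = 4576
D8: 4·1204 + 2·47 = 4910
D9: 4·1172 + 2·57 = 4802
D10: 4·352 + 2·85 = 1578
D11: 4·1160 + 2·94 = 4828
Highest: D3 at 6406.

D3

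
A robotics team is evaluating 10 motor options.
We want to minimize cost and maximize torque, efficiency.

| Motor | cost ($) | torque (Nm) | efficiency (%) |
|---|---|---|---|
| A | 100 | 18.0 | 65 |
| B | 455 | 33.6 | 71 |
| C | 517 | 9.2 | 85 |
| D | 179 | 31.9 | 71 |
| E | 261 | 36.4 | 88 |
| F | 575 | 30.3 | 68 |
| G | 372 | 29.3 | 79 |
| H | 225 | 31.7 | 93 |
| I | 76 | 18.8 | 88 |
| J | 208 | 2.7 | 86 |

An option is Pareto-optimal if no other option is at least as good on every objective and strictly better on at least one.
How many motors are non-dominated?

4

A: dominated by I (cost 76≤100, torque 18.8≥18.0, efficiency 88≥65).
B: dominated by E (cost 261≤455, torque 36.4≥33.6, efficiency 88≥71).
C: dominated by E (cost 261≤517, torque 36.4≥9.2, efficiency 88≥85).
D: not dominated.
E: not dominated (best torque).
F: dominated by B (cost 455≤575, torque 33.6≥30.3, efficiency 71≥68).
G: dominated by E (cost 261≤372, torque 36.4≥29.3, efficiency 88≥79).
H: not dominated (best efficiency).
I: not dominated (best cost).
J: dominated by I (cost 76≤208, torque 18.8≥2.7, efficiency 88≥86).
Pareto-optimal: D, E, H, I → 4.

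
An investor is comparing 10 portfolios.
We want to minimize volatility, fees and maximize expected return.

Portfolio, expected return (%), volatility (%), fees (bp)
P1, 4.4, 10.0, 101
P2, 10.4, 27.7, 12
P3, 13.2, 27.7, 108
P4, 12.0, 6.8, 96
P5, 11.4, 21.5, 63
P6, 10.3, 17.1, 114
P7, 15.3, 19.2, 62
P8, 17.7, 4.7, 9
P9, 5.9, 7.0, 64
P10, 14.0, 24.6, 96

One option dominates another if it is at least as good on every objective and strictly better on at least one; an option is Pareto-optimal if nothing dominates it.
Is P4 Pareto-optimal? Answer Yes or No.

P8 vs P4: expected return 17.7≥12.0, volatility 4.7≤6.8, fees 9≤96 — P8 is at least as good on every objective and strictly better on at least one, so P8 dominates P4.

No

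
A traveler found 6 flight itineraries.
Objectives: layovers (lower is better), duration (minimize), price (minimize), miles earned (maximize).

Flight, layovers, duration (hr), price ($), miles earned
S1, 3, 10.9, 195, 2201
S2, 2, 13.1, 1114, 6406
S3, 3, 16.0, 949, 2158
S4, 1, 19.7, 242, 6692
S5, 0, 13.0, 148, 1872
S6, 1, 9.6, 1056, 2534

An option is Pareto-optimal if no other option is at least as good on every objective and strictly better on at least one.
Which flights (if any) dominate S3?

S1

S1: layovers 3≤3, duration 10.9≤16.0, price 195≤949, miles earned 2201≥2158 — dominates S3.
Others (S2, S4, S5, S6) are each worse than S3 on at least one objective.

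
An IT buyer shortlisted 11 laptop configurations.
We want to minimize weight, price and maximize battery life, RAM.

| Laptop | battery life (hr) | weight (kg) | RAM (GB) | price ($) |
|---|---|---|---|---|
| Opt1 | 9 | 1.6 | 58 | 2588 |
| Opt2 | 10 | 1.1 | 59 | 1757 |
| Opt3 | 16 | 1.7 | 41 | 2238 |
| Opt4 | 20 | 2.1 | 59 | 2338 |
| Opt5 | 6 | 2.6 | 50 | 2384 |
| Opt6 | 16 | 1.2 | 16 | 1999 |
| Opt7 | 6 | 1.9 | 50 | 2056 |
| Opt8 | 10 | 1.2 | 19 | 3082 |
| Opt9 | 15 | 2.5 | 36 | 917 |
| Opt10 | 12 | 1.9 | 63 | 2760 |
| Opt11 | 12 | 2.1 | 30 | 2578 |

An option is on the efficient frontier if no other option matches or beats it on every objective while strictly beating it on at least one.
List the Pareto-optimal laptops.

Opt2, Opt3, Opt4, Opt6, Opt9, Opt10

Opt1: dominated by Opt2 (battery life 10≥9, weight 1.1≤1.6, RAM 59≥58, price 1757≤2588).
Opt2: not dominated (best weight).
Opt3: not dominated.
Opt4: not dominated (best battery life).
Opt5: dominated by Opt2 (battery life 10≥6, weight 1.1≤2.6, RAM 59≥50, price 1757≤2384).
Opt6: not dominated.
Opt7: dominated by Opt2 (battery life 10≥6, weight 1.1≤1.9, RAM 59≥50, price 1757≤2056).
Opt8: dominated by Opt2 (battery life 10≥10, weight 1.1≤1.2, RAM 59≥19, price 1757≤3082).
Opt9: not dominated (best price).
Opt10: not dominated (best RAM).
Opt11: dominated by Opt3 (battery life 16≥12, weight 1.7≤2.1, RAM 41≥30, price 2238≤2578).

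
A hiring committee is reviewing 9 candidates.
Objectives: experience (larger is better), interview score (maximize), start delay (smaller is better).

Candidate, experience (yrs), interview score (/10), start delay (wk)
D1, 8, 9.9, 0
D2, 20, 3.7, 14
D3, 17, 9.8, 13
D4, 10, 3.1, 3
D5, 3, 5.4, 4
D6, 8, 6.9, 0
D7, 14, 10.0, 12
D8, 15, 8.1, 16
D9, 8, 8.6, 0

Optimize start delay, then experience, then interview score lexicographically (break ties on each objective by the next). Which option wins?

D1

First minimize start delay: best is 0, kept {D1, D6, D9}.
Then maximize experience: best is 8, kept {D1, D6, D9}.
Then maximize interview score: best is 9.9, kept {D1}.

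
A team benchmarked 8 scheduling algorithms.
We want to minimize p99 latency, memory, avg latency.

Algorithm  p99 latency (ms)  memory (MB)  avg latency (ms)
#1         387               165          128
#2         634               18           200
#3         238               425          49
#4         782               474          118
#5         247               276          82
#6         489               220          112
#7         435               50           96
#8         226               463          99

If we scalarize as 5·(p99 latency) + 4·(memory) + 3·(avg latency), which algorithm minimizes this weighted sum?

#5

#1: 5·387 + 4·165 + 3·128 = 2979
#2: 5·634 + 4·18 + 3·200 = 3842
#3: 5·238 + 4·425 + 3·49 = 3037
#4: 5·782 + 4·474 + 3·118 = 6160
#5: 5·247 + 4·276 + 3·82 = 2585
#6: 5·489 + 4·220 + 3·112 = 3661
#7: 5·435 + 4·50 + 3·96 = 2663
#8: 5·226 + 4·463 + 3·99 = 3279
Lowest: #5 at 2585.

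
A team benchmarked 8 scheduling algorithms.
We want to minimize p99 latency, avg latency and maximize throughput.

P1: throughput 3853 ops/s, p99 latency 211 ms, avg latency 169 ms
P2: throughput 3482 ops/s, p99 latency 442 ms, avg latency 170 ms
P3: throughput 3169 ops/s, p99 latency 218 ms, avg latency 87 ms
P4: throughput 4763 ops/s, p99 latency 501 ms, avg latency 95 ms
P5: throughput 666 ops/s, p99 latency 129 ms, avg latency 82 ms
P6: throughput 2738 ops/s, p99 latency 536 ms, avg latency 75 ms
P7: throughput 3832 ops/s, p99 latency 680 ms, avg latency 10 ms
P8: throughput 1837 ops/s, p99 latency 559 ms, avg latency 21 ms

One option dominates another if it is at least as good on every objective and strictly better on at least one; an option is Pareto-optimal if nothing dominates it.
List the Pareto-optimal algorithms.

P1, P3, P4, P5, P6, P7, P8

P1: not dominated.
P2: dominated by P1 (throughput 3853≥3482, p99 latency 211≤442, avg latency 169≤170).
P3: not dominated.
P4: not dominated (best throughput).
P5: not dominated (best p99 latency).
P6: not dominated.
P7: not dominated (best avg latency).
P8: not dominated.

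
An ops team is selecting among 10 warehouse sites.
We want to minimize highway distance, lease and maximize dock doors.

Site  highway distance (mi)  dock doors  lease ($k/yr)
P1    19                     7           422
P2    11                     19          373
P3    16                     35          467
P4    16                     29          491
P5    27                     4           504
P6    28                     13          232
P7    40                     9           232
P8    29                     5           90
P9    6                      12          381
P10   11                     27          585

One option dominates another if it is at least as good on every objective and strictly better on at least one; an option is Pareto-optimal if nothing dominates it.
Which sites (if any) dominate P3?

none

P1: worse on highway distance (19 vs 16).
P2: worse on dock doors (19 vs 35).
P4: worse on dock doors (29 vs 35).
P5: worse on highway distance (27 vs 16).
P6: worse on highway distance (28 vs 16).
P7: worse on highway distance (40 vs 16).
P8: worse on highway distance (29 vs 16).
P9: worse on dock doors (12 vs 35).
P10: worse on dock doors (27 vs 35).
No option dominates P3.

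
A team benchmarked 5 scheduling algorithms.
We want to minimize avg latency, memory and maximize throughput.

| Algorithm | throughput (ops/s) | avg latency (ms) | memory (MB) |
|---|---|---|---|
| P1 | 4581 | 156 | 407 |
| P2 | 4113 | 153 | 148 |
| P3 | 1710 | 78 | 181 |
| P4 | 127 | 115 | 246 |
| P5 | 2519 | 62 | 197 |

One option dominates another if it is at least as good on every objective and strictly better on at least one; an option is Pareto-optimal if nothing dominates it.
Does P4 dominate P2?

No

P4 vs P2: P4 is worse on throughput (127 vs 4113), so it does not dominate P2.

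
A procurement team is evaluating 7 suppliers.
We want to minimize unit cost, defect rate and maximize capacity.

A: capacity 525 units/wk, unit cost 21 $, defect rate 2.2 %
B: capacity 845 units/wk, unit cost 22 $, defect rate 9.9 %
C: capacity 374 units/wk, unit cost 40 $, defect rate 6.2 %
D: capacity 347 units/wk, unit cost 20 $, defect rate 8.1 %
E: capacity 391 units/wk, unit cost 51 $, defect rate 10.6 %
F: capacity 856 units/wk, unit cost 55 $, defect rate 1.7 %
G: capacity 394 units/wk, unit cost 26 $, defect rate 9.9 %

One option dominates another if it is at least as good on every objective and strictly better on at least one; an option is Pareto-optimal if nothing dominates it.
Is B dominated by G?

No

G vs B: G is worse on capacity (394 vs 845), so it does not dominate B.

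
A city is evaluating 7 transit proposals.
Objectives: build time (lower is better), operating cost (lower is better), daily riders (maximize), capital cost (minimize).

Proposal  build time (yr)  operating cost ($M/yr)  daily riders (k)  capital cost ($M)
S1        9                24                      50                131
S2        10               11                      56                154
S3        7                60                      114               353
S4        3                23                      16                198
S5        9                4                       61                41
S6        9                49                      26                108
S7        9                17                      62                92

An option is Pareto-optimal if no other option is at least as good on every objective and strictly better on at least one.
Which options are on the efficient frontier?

S1: dominated by S5 (build time 9≤9, operating cost 4≤24, daily riders 61≥50, capital cost 41≤131).
S2: dominated by S5 (build time 9≤10, operating cost 4≤11, daily riders 61≥56, capital cost 41≤154).
S3: not dominated (best daily riders).
S4: not dominated (best build time).
S5: not dominated (best operating cost).
S6: dominated by S5 (build time 9≤9, operating cost 4≤49, daily riders 61≥26, capital cost 41≤108).
S7: not dominated.

S3, S4, S5, S7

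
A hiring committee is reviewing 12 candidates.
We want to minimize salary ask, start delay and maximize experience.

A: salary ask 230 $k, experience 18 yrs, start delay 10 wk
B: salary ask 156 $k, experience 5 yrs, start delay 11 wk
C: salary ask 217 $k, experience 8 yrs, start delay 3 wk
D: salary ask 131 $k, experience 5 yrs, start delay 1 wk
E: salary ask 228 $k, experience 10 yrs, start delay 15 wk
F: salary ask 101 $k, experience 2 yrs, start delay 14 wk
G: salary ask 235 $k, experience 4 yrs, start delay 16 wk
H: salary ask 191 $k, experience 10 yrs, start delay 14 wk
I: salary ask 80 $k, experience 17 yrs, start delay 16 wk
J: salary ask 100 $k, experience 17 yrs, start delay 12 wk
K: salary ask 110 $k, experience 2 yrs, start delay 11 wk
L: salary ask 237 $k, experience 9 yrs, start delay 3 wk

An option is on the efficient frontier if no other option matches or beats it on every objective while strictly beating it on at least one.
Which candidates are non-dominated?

A: not dominated (best experience).
B: dominated by D (salary ask 131≤156, experience 5≥5, start delay 1≤11).
C: not dominated.
D: not dominated (best start delay).
E: dominated by H (salary ask 191≤228, experience 10≥10, start delay 14≤15).
F: dominated by J (salary ask 100≤101, experience 17≥2, start delay 12≤14).
G: dominated by A (salary ask 230≤235, experience 18≥4, start delay 10≤16).
H: dominated by J (salary ask 100≤191, experience 17≥10, start delay 12≤14).
I: not dominated (best salary ask).
J: not dominated.
K: not dominated.
L: not dominated.

A, C, D, I, J, K, L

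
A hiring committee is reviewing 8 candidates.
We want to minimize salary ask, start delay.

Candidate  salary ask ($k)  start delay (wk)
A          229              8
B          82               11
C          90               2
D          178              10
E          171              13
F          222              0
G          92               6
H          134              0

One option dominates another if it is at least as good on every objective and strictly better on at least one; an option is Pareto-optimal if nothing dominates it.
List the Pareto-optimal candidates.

A: dominated by C (salary ask 90≤229, start delay 2≤8).
B: not dominated (best salary ask).
C: not dominated.
D: dominated by C (salary ask 90≤178, start delay 2≤10).
E: dominated by B (salary ask 82≤171, start delay 11≤13).
F: dominated by H (salary ask 134≤222, start delay 0≤0).
G: dominated by C (salary ask 90≤92, start delay 2≤6).
H: not dominated.

B, C, H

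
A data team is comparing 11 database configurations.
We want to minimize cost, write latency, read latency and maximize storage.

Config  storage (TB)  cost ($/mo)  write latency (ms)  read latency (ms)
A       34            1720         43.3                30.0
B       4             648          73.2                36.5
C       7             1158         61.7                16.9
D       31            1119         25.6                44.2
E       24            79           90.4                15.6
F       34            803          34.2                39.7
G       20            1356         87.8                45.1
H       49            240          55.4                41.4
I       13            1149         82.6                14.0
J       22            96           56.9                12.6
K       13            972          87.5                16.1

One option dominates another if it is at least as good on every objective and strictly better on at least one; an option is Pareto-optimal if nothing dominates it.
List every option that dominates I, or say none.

J: storage 22≥13, cost 96≤1149, write latency 56.9≤82.6, read latency 12.6≤14.0 — dominates I.
Others (A, B, C, D, E, F, G, H, K) are each worse than I on at least one objective.

J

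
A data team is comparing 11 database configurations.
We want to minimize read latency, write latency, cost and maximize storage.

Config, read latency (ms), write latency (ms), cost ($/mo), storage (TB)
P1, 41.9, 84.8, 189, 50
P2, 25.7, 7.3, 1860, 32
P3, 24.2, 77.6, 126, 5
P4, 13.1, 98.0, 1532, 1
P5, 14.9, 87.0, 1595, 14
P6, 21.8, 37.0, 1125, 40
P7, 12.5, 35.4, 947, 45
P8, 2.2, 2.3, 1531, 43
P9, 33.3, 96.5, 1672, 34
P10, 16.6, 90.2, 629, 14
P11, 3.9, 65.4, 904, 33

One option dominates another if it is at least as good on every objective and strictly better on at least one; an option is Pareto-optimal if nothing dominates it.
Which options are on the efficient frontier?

P1, P3, P7, P8, P10, P11

P1: not dominated (best storage).
P2: dominated by P8 (read latency 2.2≤25.7, write latency 2.3≤7.3, cost 1531≤1860, storage 43≥32).
P3: not dominated (best cost).
P4: dominated by P7 (read latency 12.5≤13.1, write latency 35.4≤98.0, cost 947≤1532, storage 45≥1).
P5: dominated by P7 (read latency 12.5≤14.9, write latency 35.4≤87.0, cost 947≤1595, storage 45≥14).
P6: dominated by P7 (read latency 12.5≤21.8, write latency 35.4≤37.0, cost 947≤1125, storage 45≥40).
P7: not dominated.
P8: not dominated (best read latency).
P9: dominated by P6 (read latency 21.8≤33.3, write latency 37.0≤96.5, cost 1125≤1672, storage 40≥34).
P10: not dominated.
P11: not dominated.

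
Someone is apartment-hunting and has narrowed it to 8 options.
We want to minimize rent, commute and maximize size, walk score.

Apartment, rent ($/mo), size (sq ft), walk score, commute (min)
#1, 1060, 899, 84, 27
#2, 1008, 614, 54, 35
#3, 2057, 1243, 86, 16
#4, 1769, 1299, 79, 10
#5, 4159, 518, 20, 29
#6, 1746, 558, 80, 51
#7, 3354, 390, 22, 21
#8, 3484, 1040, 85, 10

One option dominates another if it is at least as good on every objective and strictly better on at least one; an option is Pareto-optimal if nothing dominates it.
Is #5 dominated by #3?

#3 vs #5: rent 2057≤4159, size 1243≥518, walk score 86≥20, commute 16≤29 — #3 is at least as good on every objective with at least one strict improvement.

Yes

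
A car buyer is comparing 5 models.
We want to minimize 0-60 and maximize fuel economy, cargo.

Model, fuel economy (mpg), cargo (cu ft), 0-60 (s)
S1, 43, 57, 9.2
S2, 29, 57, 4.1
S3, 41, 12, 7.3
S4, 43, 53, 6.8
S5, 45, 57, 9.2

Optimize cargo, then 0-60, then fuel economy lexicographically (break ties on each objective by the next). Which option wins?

S2

First maximize cargo: best is 57, kept {S1, S2, S5}.
Then minimize 0-60: best is 4.1, kept {S2}.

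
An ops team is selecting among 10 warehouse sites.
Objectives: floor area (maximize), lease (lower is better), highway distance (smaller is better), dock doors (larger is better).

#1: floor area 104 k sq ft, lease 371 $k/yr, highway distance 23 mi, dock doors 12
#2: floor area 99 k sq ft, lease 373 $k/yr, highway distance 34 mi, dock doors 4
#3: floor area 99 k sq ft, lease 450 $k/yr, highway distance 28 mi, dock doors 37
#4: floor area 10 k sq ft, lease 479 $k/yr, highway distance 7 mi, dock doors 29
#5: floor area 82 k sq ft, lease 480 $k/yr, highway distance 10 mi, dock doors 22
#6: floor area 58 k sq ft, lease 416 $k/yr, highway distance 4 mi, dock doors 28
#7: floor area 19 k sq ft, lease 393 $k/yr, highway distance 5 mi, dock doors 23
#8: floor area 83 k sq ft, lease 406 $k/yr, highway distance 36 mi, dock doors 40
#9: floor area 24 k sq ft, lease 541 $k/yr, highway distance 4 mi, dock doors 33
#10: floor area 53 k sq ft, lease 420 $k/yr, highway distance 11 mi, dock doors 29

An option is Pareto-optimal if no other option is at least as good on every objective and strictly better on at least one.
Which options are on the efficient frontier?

#1, #3, #4, #5, #6, #7, #8, #9, #10

#1: not dominated (best floor area).
#2: dominated by #1 (floor area 104≥99, lease 371≤373, highway distance 23≤34, dock doors 12≥4).
#3: not dominated.
#4: not dominated.
#5: not dominated.
#6: not dominated.
#7: not dominated.
#8: not dominated (best dock doors).
#9: not dominated.
#10: not dominated.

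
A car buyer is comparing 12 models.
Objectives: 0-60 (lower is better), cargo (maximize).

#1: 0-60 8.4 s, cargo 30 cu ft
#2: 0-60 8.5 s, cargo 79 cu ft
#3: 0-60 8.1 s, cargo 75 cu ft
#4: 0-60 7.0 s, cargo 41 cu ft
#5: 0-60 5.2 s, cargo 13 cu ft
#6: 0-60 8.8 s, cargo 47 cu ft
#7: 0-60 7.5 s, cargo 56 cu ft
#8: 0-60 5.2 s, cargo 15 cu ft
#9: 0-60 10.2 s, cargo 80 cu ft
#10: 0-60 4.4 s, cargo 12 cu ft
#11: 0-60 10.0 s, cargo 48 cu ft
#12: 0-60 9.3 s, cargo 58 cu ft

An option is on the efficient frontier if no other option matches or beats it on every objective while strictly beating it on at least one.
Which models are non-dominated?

#2, #3, #4, #7, #8, #9, #10

#1: dominated by #3 (0-60 8.1≤8.4, cargo 75≥30).
#2: not dominated.
#3: not dominated.
#4: not dominated.
#5: dominated by #8 (0-60 5.2≤5.2, cargo 15≥13).
#6: dominated by #2 (0-60 8.5≤8.8, cargo 79≥47).
#7: not dominated.
#8: not dominated.
#9: not dominated (best cargo).
#10: not dominated (best 0-60).
#11: dominated by #2 (0-60 8.5≤10.0, cargo 79≥48).
#12: dominated by #2 (0-60 8.5≤9.3, cargo 79≥58).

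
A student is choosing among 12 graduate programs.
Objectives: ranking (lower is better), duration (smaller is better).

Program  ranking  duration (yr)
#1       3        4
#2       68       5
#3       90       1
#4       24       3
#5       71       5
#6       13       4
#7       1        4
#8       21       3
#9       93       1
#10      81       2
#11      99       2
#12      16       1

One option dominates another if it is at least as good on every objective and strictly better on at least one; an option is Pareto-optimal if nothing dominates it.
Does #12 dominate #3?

Yes

#12 vs #3: ranking 16≤90, duration 1≤1 — #12 is at least as good on every objective with at least one strict improvement.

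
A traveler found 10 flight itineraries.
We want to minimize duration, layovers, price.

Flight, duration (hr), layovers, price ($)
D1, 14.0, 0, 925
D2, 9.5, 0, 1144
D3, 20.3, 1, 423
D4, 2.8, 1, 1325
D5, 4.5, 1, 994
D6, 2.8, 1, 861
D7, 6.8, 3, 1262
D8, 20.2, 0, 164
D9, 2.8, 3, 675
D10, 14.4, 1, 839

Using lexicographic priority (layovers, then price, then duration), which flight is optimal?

First minimize layovers: best is 0, kept {D1, D2, D8}.
Then minimize price: best is 164, kept {D8}.

D8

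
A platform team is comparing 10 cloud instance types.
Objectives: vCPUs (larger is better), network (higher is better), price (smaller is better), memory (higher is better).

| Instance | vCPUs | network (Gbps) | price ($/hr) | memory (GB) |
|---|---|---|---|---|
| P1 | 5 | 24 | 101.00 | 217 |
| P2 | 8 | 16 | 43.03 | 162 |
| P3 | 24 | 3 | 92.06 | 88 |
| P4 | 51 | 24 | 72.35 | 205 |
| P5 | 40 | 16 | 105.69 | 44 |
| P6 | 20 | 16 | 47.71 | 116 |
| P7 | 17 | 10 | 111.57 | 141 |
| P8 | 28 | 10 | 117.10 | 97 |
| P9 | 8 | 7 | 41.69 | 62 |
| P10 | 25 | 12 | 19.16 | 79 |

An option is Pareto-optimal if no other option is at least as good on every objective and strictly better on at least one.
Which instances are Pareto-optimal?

P1: not dominated (best memory).
P2: not dominated.
P3: dominated by P4 (vCPUs 51≥24, network 24≥3, price 72.35≤92.06, memory 205≥88).
P4: not dominated (best vCPUs).
P5: dominated by P4 (vCPUs 51≥40, network 24≥16, price 72.35≤105.69, memory 205≥44).
P6: not dominated.
P7: dominated by P4 (vCPUs 51≥17, network 24≥10, price 72.35≤111.57, memory 205≥141).
P8: dominated by P4 (vCPUs 51≥28, network 24≥10, price 72.35≤117.10, memory 205≥97).
P9: dominated by P10 (vCPUs 25≥8, network 12≥7, price 19.16≤41.69, memory 79≥62).
P10: not dominated (best price).

P1, P2, P4, P6, P10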